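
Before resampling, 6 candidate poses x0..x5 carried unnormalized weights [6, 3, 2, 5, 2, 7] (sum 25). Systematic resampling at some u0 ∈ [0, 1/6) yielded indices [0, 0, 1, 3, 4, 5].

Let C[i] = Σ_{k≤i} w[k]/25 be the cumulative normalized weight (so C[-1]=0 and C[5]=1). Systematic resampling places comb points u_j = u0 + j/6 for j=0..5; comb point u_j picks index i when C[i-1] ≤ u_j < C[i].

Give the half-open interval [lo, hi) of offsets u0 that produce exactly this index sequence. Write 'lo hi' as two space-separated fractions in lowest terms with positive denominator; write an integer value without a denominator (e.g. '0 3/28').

C = [6/25, 9/25, 11/25, 16/25, 18/25, 1]
j=0 picked index 0: u0 ∈ [0, 6/25)
j=1 picked index 0: u0 ∈ [-1/6, 11/150)
j=2 picked index 1: u0 ∈ [-7/75, 2/75)
j=3 picked index 3: u0 ∈ [-3/50, 7/50)
j=4 picked index 4: u0 ∈ [-2/75, 4/75)
j=5 picked index 5: u0 ∈ [-17/150, 1/6)
intersection: [0, 2/75)

0 2/75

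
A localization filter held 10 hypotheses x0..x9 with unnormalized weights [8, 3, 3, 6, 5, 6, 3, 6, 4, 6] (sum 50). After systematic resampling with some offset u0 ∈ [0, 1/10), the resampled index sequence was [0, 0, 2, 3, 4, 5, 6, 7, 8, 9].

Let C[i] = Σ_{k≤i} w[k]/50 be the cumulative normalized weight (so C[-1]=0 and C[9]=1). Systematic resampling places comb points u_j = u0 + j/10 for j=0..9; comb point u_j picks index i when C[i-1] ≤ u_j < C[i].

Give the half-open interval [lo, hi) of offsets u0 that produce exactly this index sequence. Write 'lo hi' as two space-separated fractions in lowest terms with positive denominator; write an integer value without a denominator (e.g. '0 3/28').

1/50 3/50

C = [4/25, 11/50, 7/25, 2/5, 1/2, 31/50, 17/25, 4/5, 22/25, 1]
j=0 picked index 0: u0 ∈ [0, 4/25)
j=1 picked index 0: u0 ∈ [-1/10, 3/50)
j=2 picked index 2: u0 ∈ [1/50, 2/25)
j=3 picked index 3: u0 ∈ [-1/50, 1/10)
j=4 picked index 4: u0 ∈ [0, 1/10)
j=5 picked index 5: u0 ∈ [0, 3/25)
j=6 picked index 6: u0 ∈ [1/50, 2/25)
j=7 picked index 7: u0 ∈ [-1/50, 1/10)
j=8 picked index 8: u0 ∈ [0, 2/25)
j=9 picked index 9: u0 ∈ [-1/50, 1/10)
intersection: [1/50, 3/50)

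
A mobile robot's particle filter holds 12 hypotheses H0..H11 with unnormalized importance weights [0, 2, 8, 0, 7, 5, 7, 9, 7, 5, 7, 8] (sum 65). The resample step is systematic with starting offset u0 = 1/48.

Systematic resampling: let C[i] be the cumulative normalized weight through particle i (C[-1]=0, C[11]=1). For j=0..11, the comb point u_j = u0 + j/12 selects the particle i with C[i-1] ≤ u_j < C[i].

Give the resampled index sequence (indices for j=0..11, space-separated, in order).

1 2 4 5 6 6 7 8 8 10 10 11

C = [0, 2/65, 2/13, 2/13, 17/65, 22/65, 29/65, 38/65, 9/13, 10/13, 57/65, 1]
j=0: u_0=1/48 ∈ [0, 2/65) → index 1
j=1: u_1=5/48 ∈ [2/65, 2/13) → index 2
j=2: u_2=3/16 ∈ [2/13, 17/65) → index 4
j=3: u_3=13/48 ∈ [17/65, 22/65) → index 5
j=4: u_4=17/48 ∈ [22/65, 29/65) → index 6
j=5: u_5=7/16 ∈ [22/65, 29/65) → index 6
j=6: u_6=25/48 ∈ [29/65, 38/65) → index 7
j=7: u_7=29/48 ∈ [38/65, 9/13) → index 8
j=8: u_8=11/16 ∈ [38/65, 9/13) → index 8
j=9: u_9=37/48 ∈ [10/13, 57/65) → index 10
j=10: u_10=41/48 ∈ [10/13, 57/65) → index 10
j=11: u_11=15/16 ∈ [57/65, 1) → index 11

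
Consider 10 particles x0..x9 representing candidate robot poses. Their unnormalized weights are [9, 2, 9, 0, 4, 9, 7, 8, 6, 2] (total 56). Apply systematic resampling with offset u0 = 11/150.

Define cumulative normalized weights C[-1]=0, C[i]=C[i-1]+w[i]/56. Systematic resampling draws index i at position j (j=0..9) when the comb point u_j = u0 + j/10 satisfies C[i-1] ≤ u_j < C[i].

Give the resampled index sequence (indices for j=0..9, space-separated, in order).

C = [9/56, 11/56, 5/14, 5/14, 3/7, 33/56, 5/7, 6/7, 27/28, 1]
j=0: u_0=11/150 ∈ [0, 9/56) → index 0
j=1: u_1=13/75 ∈ [9/56, 11/56) → index 1
j=2: u_2=41/150 ∈ [11/56, 5/14) → index 2
j=3: u_3=28/75 ∈ [5/14, 3/7) → index 4
j=4: u_4=71/150 ∈ [3/7, 33/56) → index 5
j=5: u_5=43/75 ∈ [3/7, 33/56) → index 5
j=6: u_6=101/150 ∈ [33/56, 5/7) → index 6
j=7: u_7=58/75 ∈ [5/7, 6/7) → index 7
j=8: u_8=131/150 ∈ [6/7, 27/28) → index 8
j=9: u_9=73/75 ∈ [27/28, 1) → index 9

0 1 2 4 5 5 6 7 8 9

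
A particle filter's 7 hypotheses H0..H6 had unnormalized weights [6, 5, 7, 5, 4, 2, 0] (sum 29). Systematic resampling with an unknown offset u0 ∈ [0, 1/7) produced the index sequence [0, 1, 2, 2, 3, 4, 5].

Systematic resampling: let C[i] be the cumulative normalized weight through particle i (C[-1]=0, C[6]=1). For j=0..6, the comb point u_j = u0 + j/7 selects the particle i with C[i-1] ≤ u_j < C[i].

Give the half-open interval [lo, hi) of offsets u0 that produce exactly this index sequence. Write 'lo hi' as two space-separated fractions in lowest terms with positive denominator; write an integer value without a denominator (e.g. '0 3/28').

C = [6/29, 11/29, 18/29, 23/29, 27/29, 1, 1]
j=0 picked index 0: u0 ∈ [0, 6/29)
j=1 picked index 1: u0 ∈ [13/203, 48/203)
j=2 picked index 2: u0 ∈ [19/203, 68/203)
j=3 picked index 2: u0 ∈ [-10/203, 39/203)
j=4 picked index 3: u0 ∈ [10/203, 45/203)
j=5 picked index 4: u0 ∈ [16/203, 44/203)
j=6 picked index 5: u0 ∈ [15/203, 1/7)
intersection: [19/203, 1/7)

19/203 1/7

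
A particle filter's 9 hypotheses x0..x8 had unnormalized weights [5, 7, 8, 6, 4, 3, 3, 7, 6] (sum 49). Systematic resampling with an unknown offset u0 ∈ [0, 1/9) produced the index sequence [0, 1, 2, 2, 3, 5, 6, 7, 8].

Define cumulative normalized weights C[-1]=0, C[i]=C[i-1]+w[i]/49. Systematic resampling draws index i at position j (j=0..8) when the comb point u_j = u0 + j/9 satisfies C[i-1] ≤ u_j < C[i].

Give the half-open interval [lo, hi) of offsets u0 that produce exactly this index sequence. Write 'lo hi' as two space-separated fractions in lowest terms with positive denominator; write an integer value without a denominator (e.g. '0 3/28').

C = [5/49, 12/49, 20/49, 26/49, 30/49, 33/49, 36/49, 43/49, 1]
j=0 picked index 0: u0 ∈ [0, 5/49)
j=1 picked index 1: u0 ∈ [-4/441, 59/441)
j=2 picked index 2: u0 ∈ [10/441, 82/441)
j=3 picked index 2: u0 ∈ [-13/147, 11/147)
j=4 picked index 3: u0 ∈ [-16/441, 38/441)
j=5 picked index 5: u0 ∈ [25/441, 52/441)
j=6 picked index 6: u0 ∈ [1/147, 10/147)
j=7 picked index 7: u0 ∈ [-19/441, 44/441)
j=8 picked index 8: u0 ∈ [-5/441, 1/9)
intersection: [25/441, 10/147)

25/441 10/147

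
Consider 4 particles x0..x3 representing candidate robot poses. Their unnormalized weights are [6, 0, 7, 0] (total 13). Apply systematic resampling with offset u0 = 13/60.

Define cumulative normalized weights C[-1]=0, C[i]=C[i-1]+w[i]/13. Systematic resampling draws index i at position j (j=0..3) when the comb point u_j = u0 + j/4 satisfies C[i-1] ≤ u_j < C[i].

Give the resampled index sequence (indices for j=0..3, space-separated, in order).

C = [6/13, 6/13, 1, 1]
j=0: u_0=13/60 ∈ [0, 6/13) → index 0
j=1: u_1=7/15 ∈ [6/13, 1) → index 2
j=2: u_2=43/60 ∈ [6/13, 1) → index 2
j=3: u_3=29/30 ∈ [6/13, 1) → index 2

0 2 2 2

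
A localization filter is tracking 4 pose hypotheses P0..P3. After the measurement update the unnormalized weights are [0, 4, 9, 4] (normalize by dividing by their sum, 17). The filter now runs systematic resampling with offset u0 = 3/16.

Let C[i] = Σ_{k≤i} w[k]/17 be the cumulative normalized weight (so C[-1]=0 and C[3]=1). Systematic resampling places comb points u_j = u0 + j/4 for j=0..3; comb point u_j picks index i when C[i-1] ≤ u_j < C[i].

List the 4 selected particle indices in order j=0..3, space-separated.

1 2 2 3

C = [0, 4/17, 13/17, 1]
j=0: u_0=3/16 ∈ [0, 4/17) → index 1
j=1: u_1=7/16 ∈ [4/17, 13/17) → index 2
j=2: u_2=11/16 ∈ [4/17, 13/17) → index 2
j=3: u_3=15/16 ∈ [13/17, 1) → index 3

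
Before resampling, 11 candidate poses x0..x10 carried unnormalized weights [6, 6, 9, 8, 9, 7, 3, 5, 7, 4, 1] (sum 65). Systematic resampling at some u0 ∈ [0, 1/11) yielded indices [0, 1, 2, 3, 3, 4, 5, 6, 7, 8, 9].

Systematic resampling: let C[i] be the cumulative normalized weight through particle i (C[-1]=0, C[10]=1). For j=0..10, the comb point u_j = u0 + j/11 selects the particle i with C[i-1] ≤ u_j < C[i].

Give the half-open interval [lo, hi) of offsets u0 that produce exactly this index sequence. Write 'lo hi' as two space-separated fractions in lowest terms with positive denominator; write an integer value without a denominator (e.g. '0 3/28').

8/143 54/715

C = [6/65, 12/65, 21/65, 29/65, 38/65, 9/13, 48/65, 53/65, 12/13, 64/65, 1]
j=0 picked index 0: u0 ∈ [0, 6/65)
j=1 picked index 1: u0 ∈ [1/715, 67/715)
j=2 picked index 2: u0 ∈ [2/715, 101/715)
j=3 picked index 3: u0 ∈ [36/715, 124/715)
j=4 picked index 3: u0 ∈ [-29/715, 59/715)
j=5 picked index 4: u0 ∈ [-6/715, 93/715)
j=6 picked index 5: u0 ∈ [28/715, 21/143)
j=7 picked index 6: u0 ∈ [8/143, 73/715)
j=8 picked index 7: u0 ∈ [8/715, 63/715)
j=9 picked index 8: u0 ∈ [-2/715, 15/143)
j=10 picked index 9: u0 ∈ [2/143, 54/715)
intersection: [8/143, 54/715)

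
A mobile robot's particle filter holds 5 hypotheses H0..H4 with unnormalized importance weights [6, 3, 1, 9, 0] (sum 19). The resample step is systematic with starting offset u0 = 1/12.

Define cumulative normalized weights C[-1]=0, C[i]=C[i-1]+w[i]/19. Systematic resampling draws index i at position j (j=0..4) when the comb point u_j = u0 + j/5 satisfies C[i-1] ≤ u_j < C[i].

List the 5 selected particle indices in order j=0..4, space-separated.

0 0 2 3 3

C = [6/19, 9/19, 10/19, 1, 1]
j=0: u_0=1/12 ∈ [0, 6/19) → index 0
j=1: u_1=17/60 ∈ [0, 6/19) → index 0
j=2: u_2=29/60 ∈ [9/19, 10/19) → index 2
j=3: u_3=41/60 ∈ [10/19, 1) → index 3
j=4: u_4=53/60 ∈ [10/19, 1) → index 3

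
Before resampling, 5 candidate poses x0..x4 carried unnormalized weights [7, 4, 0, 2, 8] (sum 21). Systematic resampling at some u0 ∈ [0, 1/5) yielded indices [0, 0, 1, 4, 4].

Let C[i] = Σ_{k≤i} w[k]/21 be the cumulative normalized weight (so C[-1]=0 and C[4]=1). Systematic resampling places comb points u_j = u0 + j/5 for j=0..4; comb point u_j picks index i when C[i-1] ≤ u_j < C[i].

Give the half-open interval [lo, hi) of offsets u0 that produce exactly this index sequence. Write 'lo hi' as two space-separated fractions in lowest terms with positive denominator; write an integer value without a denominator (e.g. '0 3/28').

C = [1/3, 11/21, 11/21, 13/21, 1]
j=0 picked index 0: u0 ∈ [0, 1/3)
j=1 picked index 0: u0 ∈ [-1/5, 2/15)
j=2 picked index 1: u0 ∈ [-1/15, 13/105)
j=3 picked index 4: u0 ∈ [2/105, 2/5)
j=4 picked index 4: u0 ∈ [-19/105, 1/5)
intersection: [2/105, 13/105)

2/105 13/105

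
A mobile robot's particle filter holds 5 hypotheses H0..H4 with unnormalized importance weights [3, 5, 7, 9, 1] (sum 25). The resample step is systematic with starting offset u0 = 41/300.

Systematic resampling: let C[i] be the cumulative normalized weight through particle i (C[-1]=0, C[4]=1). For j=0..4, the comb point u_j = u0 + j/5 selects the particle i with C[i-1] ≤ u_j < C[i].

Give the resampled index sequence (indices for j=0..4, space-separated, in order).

C = [3/25, 8/25, 3/5, 24/25, 1]
j=0: u_0=41/300 ∈ [3/25, 8/25) → index 1
j=1: u_1=101/300 ∈ [8/25, 3/5) → index 2
j=2: u_2=161/300 ∈ [8/25, 3/5) → index 2
j=3: u_3=221/300 ∈ [3/5, 24/25) → index 3
j=4: u_4=281/300 ∈ [3/5, 24/25) → index 3

1 2 2 3 3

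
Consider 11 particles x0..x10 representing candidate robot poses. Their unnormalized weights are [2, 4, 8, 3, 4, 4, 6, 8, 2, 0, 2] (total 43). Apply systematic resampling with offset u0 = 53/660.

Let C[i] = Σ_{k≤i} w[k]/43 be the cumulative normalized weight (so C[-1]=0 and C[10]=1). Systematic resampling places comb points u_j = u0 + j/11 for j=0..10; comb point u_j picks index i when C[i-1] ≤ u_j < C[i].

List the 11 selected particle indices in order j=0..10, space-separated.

1 2 2 3 4 5 6 6 7 7 10

C = [2/43, 6/43, 14/43, 17/43, 21/43, 25/43, 31/43, 39/43, 41/43, 41/43, 1]
j=0: u_0=53/660 ∈ [2/43, 6/43) → index 1
j=1: u_1=113/660 ∈ [6/43, 14/43) → index 2
j=2: u_2=173/660 ∈ [6/43, 14/43) → index 2
j=3: u_3=233/660 ∈ [14/43, 17/43) → index 3
j=4: u_4=293/660 ∈ [17/43, 21/43) → index 4
j=5: u_5=353/660 ∈ [21/43, 25/43) → index 5
j=6: u_6=413/660 ∈ [25/43, 31/43) → index 6
j=7: u_7=43/60 ∈ [25/43, 31/43) → index 6
j=8: u_8=533/660 ∈ [31/43, 39/43) → index 7
j=9: u_9=593/660 ∈ [31/43, 39/43) → index 7
j=10: u_10=653/660 ∈ [41/43, 1) → index 10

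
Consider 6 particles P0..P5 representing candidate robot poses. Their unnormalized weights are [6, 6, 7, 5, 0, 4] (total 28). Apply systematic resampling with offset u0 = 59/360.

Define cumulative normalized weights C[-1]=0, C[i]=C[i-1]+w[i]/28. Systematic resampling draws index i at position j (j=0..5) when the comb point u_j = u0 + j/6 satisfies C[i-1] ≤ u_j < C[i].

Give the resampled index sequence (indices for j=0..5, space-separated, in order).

C = [3/14, 3/7, 19/28, 6/7, 6/7, 1]
j=0: u_0=59/360 ∈ [0, 3/14) → index 0
j=1: u_1=119/360 ∈ [3/14, 3/7) → index 1
j=2: u_2=179/360 ∈ [3/7, 19/28) → index 2
j=3: u_3=239/360 ∈ [3/7, 19/28) → index 2
j=4: u_4=299/360 ∈ [19/28, 6/7) → index 3
j=5: u_5=359/360 ∈ [6/7, 1) → index 5

0 1 2 2 3 5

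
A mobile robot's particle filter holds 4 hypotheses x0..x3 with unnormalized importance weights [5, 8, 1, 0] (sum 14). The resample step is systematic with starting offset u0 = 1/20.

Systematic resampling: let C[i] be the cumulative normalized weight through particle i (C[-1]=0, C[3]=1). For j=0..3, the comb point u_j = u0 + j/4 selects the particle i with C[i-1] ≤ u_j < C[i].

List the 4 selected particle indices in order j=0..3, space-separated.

C = [5/14, 13/14, 1, 1]
j=0: u_0=1/20 ∈ [0, 5/14) → index 0
j=1: u_1=3/10 ∈ [0, 5/14) → index 0
j=2: u_2=11/20 ∈ [5/14, 13/14) → index 1
j=3: u_3=4/5 ∈ [5/14, 13/14) → index 1

0 0 1 1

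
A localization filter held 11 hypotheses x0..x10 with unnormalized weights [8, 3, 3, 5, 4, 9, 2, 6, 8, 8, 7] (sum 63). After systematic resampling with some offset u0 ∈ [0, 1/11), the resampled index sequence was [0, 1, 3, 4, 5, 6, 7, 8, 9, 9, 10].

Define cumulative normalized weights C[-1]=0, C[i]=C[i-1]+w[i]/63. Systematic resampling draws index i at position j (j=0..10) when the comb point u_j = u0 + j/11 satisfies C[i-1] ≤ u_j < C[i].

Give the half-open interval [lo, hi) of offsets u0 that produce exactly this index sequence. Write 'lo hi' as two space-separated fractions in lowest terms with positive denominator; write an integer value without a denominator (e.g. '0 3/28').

37/693 7/99

C = [8/63, 11/63, 2/9, 19/63, 23/63, 32/63, 34/63, 40/63, 16/21, 8/9, 1]
j=0 picked index 0: u0 ∈ [0, 8/63)
j=1 picked index 1: u0 ∈ [25/693, 58/693)
j=2 picked index 3: u0 ∈ [4/99, 83/693)
j=3 picked index 4: u0 ∈ [20/693, 64/693)
j=4 picked index 5: u0 ∈ [1/693, 100/693)
j=5 picked index 6: u0 ∈ [37/693, 59/693)
j=6 picked index 7: u0 ∈ [-4/693, 62/693)
j=7 picked index 8: u0 ∈ [-1/693, 29/231)
j=8 picked index 9: u0 ∈ [8/231, 16/99)
j=9 picked index 9: u0 ∈ [-13/231, 7/99)
j=10 picked index 10: u0 ∈ [-2/99, 1/11)
intersection: [37/693, 7/99)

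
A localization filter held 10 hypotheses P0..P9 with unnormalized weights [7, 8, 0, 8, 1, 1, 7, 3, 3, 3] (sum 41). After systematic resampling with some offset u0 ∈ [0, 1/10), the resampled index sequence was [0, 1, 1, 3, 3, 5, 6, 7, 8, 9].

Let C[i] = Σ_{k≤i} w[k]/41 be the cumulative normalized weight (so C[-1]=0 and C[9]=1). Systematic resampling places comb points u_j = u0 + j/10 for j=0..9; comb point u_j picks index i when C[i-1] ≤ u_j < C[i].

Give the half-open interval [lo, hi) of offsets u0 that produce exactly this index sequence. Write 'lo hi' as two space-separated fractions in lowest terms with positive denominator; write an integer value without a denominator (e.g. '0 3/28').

C = [7/41, 15/41, 15/41, 23/41, 24/41, 25/41, 32/41, 35/41, 38/41, 1]
j=0 picked index 0: u0 ∈ [0, 7/41)
j=1 picked index 1: u0 ∈ [29/410, 109/410)
j=2 picked index 1: u0 ∈ [-6/205, 34/205)
j=3 picked index 3: u0 ∈ [27/410, 107/410)
j=4 picked index 3: u0 ∈ [-7/205, 33/205)
j=5 picked index 5: u0 ∈ [7/82, 9/82)
j=6 picked index 6: u0 ∈ [2/205, 37/205)
j=7 picked index 7: u0 ∈ [33/410, 63/410)
j=8 picked index 8: u0 ∈ [11/205, 26/205)
j=9 picked index 9: u0 ∈ [11/410, 1/10)
intersection: [7/82, 1/10)

7/82 1/10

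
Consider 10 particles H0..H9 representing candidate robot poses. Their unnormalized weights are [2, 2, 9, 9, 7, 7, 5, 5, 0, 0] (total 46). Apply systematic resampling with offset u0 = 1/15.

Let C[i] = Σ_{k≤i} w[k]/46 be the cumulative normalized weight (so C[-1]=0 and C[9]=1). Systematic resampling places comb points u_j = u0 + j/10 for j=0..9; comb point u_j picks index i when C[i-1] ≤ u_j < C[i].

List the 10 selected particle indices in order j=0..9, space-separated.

1 2 2 3 3 4 5 5 6 7

C = [1/23, 2/23, 13/46, 11/23, 29/46, 18/23, 41/46, 1, 1, 1]
j=0: u_0=1/15 ∈ [1/23, 2/23) → index 1
j=1: u_1=1/6 ∈ [2/23, 13/46) → index 2
j=2: u_2=4/15 ∈ [2/23, 13/46) → index 2
j=3: u_3=11/30 ∈ [13/46, 11/23) → index 3
j=4: u_4=7/15 ∈ [13/46, 11/23) → index 3
j=5: u_5=17/30 ∈ [11/23, 29/46) → index 4
j=6: u_6=2/3 ∈ [29/46, 18/23) → index 5
j=7: u_7=23/30 ∈ [29/46, 18/23) → index 5
j=8: u_8=13/15 ∈ [18/23, 41/46) → index 6
j=9: u_9=29/30 ∈ [41/46, 1) → index 7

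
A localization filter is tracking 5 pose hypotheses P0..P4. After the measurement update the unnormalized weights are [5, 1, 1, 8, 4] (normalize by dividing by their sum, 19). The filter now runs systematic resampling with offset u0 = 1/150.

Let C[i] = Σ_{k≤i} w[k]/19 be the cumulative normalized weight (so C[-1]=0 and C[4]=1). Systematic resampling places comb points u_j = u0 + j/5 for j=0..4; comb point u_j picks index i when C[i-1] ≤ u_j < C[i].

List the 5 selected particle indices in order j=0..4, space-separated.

C = [5/19, 6/19, 7/19, 15/19, 1]
j=0: u_0=1/150 ∈ [0, 5/19) → index 0
j=1: u_1=31/150 ∈ [0, 5/19) → index 0
j=2: u_2=61/150 ∈ [7/19, 15/19) → index 3
j=3: u_3=91/150 ∈ [7/19, 15/19) → index 3
j=4: u_4=121/150 ∈ [15/19, 1) → index 4

0 0 3 3 4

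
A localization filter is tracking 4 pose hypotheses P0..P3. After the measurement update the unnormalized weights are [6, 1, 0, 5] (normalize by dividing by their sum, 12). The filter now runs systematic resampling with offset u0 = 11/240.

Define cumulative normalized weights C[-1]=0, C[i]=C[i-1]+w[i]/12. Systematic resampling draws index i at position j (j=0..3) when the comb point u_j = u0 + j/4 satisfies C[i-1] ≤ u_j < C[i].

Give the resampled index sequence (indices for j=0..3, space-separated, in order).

0 0 1 3

C = [1/2, 7/12, 7/12, 1]
j=0: u_0=11/240 ∈ [0, 1/2) → index 0
j=1: u_1=71/240 ∈ [0, 1/2) → index 0
j=2: u_2=131/240 ∈ [1/2, 7/12) → index 1
j=3: u_3=191/240 ∈ [7/12, 1) → index 3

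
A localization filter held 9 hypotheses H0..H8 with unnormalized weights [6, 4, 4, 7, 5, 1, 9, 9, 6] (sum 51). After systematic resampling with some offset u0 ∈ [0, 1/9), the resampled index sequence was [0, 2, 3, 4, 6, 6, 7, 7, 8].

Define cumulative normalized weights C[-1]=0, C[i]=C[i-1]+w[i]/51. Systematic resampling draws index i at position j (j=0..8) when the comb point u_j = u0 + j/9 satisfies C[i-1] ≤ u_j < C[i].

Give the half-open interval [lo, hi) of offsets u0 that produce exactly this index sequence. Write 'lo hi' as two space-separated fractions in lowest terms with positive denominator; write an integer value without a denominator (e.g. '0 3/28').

C = [2/17, 10/51, 14/51, 7/17, 26/51, 9/17, 12/17, 15/17, 1]
j=0 picked index 0: u0 ∈ [0, 2/17)
j=1 picked index 2: u0 ∈ [13/153, 25/153)
j=2 picked index 3: u0 ∈ [8/153, 29/153)
j=3 picked index 4: u0 ∈ [4/51, 3/17)
j=4 picked index 6: u0 ∈ [13/153, 40/153)
j=5 picked index 6: u0 ∈ [-4/153, 23/153)
j=6 picked index 7: u0 ∈ [2/51, 11/51)
j=7 picked index 7: u0 ∈ [-11/153, 16/153)
j=8 picked index 8: u0 ∈ [-1/153, 1/9)
intersection: [13/153, 16/153)

13/153 16/153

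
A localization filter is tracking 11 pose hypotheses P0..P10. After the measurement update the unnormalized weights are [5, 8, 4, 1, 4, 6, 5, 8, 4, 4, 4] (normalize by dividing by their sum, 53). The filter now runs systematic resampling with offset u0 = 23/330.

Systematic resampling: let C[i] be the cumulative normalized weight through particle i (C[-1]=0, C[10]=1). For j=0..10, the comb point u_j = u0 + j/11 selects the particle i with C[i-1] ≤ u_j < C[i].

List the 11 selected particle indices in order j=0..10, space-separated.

C = [5/53, 13/53, 17/53, 18/53, 22/53, 28/53, 33/53, 41/53, 45/53, 49/53, 1]
j=0: u_0=23/330 ∈ [0, 5/53) → index 0
j=1: u_1=53/330 ∈ [5/53, 13/53) → index 1
j=2: u_2=83/330 ∈ [13/53, 17/53) → index 2
j=3: u_3=113/330 ∈ [18/53, 22/53) → index 4
j=4: u_4=13/30 ∈ [22/53, 28/53) → index 5
j=5: u_5=173/330 ∈ [22/53, 28/53) → index 5
j=6: u_6=203/330 ∈ [28/53, 33/53) → index 6
j=7: u_7=233/330 ∈ [33/53, 41/53) → index 7
j=8: u_8=263/330 ∈ [41/53, 45/53) → index 8
j=9: u_9=293/330 ∈ [45/53, 49/53) → index 9
j=10: u_10=323/330 ∈ [49/53, 1) → index 10

0 1 2 4 5 5 6 7 8 9 10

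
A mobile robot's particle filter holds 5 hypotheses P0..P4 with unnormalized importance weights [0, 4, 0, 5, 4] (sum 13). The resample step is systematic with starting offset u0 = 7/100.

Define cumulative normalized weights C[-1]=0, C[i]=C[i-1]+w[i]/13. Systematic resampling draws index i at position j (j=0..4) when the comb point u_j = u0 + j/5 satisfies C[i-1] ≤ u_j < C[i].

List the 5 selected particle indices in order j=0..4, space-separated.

1 1 3 3 4

C = [0, 4/13, 4/13, 9/13, 1]
j=0: u_0=7/100 ∈ [0, 4/13) → index 1
j=1: u_1=27/100 ∈ [0, 4/13) → index 1
j=2: u_2=47/100 ∈ [4/13, 9/13) → index 3
j=3: u_3=67/100 ∈ [4/13, 9/13) → index 3
j=4: u_4=87/100 ∈ [9/13, 1) → index 4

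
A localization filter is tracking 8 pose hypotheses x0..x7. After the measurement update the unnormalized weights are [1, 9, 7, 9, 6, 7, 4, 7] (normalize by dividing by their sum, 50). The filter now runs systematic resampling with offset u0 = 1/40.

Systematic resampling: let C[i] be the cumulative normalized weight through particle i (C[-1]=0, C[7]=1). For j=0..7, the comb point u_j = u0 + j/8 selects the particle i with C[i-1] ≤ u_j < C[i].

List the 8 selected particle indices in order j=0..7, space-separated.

C = [1/50, 1/5, 17/50, 13/25, 16/25, 39/50, 43/50, 1]
j=0: u_0=1/40 ∈ [1/50, 1/5) → index 1
j=1: u_1=3/20 ∈ [1/50, 1/5) → index 1
j=2: u_2=11/40 ∈ [1/5, 17/50) → index 2
j=3: u_3=2/5 ∈ [17/50, 13/25) → index 3
j=4: u_4=21/40 ∈ [13/25, 16/25) → index 4
j=5: u_5=13/20 ∈ [16/25, 39/50) → index 5
j=6: u_6=31/40 ∈ [16/25, 39/50) → index 5
j=7: u_7=9/10 ∈ [43/50, 1) → index 7

1 1 2 3 4 5 5 7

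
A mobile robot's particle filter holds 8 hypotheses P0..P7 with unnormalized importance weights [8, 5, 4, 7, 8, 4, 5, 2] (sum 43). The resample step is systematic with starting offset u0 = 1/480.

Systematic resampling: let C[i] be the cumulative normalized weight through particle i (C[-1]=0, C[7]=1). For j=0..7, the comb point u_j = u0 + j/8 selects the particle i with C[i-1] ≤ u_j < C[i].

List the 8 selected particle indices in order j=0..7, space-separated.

C = [8/43, 13/43, 17/43, 24/43, 32/43, 36/43, 41/43, 1]
j=0: u_0=1/480 ∈ [0, 8/43) → index 0
j=1: u_1=61/480 ∈ [0, 8/43) → index 0
j=2: u_2=121/480 ∈ [8/43, 13/43) → index 1
j=3: u_3=181/480 ∈ [13/43, 17/43) → index 2
j=4: u_4=241/480 ∈ [17/43, 24/43) → index 3
j=5: u_5=301/480 ∈ [24/43, 32/43) → index 4
j=6: u_6=361/480 ∈ [32/43, 36/43) → index 5
j=7: u_7=421/480 ∈ [36/43, 41/43) → index 6

0 0 1 2 3 4 5 6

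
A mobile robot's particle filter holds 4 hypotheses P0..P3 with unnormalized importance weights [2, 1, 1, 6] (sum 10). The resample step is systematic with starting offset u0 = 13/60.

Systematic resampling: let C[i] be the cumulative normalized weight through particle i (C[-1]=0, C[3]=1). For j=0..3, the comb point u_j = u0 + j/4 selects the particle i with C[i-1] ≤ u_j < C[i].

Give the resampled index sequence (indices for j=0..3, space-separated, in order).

1 3 3 3

C = [1/5, 3/10, 2/5, 1]
j=0: u_0=13/60 ∈ [1/5, 3/10) → index 1
j=1: u_1=7/15 ∈ [2/5, 1) → index 3
j=2: u_2=43/60 ∈ [2/5, 1) → index 3
j=3: u_3=29/30 ∈ [2/5, 1) → index 3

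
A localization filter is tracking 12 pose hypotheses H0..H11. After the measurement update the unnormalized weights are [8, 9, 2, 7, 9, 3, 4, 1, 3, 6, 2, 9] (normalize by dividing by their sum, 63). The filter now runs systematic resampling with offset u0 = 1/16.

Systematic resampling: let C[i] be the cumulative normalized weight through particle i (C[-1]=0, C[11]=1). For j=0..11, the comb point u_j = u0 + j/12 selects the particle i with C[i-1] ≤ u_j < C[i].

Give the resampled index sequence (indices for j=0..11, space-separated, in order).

0 1 1 3 3 4 5 6 8 9 11 11

C = [8/63, 17/63, 19/63, 26/63, 5/9, 38/63, 2/3, 43/63, 46/63, 52/63, 6/7, 1]
j=0: u_0=1/16 ∈ [0, 8/63) → index 0
j=1: u_1=7/48 ∈ [8/63, 17/63) → index 1
j=2: u_2=11/48 ∈ [8/63, 17/63) → index 1
j=3: u_3=5/16 ∈ [19/63, 26/63) → index 3
j=4: u_4=19/48 ∈ [19/63, 26/63) → index 3
j=5: u_5=23/48 ∈ [26/63, 5/9) → index 4
j=6: u_6=9/16 ∈ [5/9, 38/63) → index 5
j=7: u_7=31/48 ∈ [38/63, 2/3) → index 6
j=8: u_8=35/48 ∈ [43/63, 46/63) → index 8
j=9: u_9=13/16 ∈ [46/63, 52/63) → index 9
j=10: u_10=43/48 ∈ [6/7, 1) → index 11
j=11: u_11=47/48 ∈ [6/7, 1) → index 11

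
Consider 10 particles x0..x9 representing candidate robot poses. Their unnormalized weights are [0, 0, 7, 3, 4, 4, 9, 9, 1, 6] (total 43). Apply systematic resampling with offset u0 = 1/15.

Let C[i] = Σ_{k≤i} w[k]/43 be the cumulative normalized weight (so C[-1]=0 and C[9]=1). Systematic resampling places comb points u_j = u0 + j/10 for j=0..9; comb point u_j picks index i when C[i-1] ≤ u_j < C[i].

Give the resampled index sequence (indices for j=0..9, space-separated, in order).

2 3 4 5 6 6 7 7 9 9

C = [0, 0, 7/43, 10/43, 14/43, 18/43, 27/43, 36/43, 37/43, 1]
j=0: u_0=1/15 ∈ [0, 7/43) → index 2
j=1: u_1=1/6 ∈ [7/43, 10/43) → index 3
j=2: u_2=4/15 ∈ [10/43, 14/43) → index 4
j=3: u_3=11/30 ∈ [14/43, 18/43) → index 5
j=4: u_4=7/15 ∈ [18/43, 27/43) → index 6
j=5: u_5=17/30 ∈ [18/43, 27/43) → index 6
j=6: u_6=2/3 ∈ [27/43, 36/43) → index 7
j=7: u_7=23/30 ∈ [27/43, 36/43) → index 7
j=8: u_8=13/15 ∈ [37/43, 1) → index 9
j=9: u_9=29/30 ∈ [37/43, 1) → index 9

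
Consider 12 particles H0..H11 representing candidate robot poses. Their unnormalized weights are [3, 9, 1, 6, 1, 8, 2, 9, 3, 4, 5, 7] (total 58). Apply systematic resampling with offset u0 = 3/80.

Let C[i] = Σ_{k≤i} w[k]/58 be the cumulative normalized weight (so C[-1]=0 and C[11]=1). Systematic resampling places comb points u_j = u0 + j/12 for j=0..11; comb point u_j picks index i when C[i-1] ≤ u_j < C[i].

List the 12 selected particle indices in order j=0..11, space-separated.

C = [3/58, 6/29, 13/58, 19/58, 10/29, 14/29, 15/29, 39/58, 21/29, 23/29, 51/58, 1]
j=0: u_0=3/80 ∈ [0, 3/58) → index 0
j=1: u_1=29/240 ∈ [3/58, 6/29) → index 1
j=2: u_2=49/240 ∈ [3/58, 6/29) → index 1
j=3: u_3=23/80 ∈ [13/58, 19/58) → index 3
j=4: u_4=89/240 ∈ [10/29, 14/29) → index 5
j=5: u_5=109/240 ∈ [10/29, 14/29) → index 5
j=6: u_6=43/80 ∈ [15/29, 39/58) → index 7
j=7: u_7=149/240 ∈ [15/29, 39/58) → index 7
j=8: u_8=169/240 ∈ [39/58, 21/29) → index 8
j=9: u_9=63/80 ∈ [21/29, 23/29) → index 9
j=10: u_10=209/240 ∈ [23/29, 51/58) → index 10
j=11: u_11=229/240 ∈ [51/58, 1) → index 11

0 1 1 3 5 5 7 7 8 9 10 11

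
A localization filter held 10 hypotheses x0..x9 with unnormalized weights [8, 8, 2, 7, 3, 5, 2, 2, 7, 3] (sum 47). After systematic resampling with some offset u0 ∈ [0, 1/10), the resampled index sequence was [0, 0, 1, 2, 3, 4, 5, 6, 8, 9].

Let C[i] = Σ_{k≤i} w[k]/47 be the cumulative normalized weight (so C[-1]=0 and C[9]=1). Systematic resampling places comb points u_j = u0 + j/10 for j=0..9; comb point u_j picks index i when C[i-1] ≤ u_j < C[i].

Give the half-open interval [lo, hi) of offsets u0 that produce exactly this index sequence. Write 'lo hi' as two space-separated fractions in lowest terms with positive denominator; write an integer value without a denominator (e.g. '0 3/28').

19/470 21/470

C = [8/47, 16/47, 18/47, 25/47, 28/47, 33/47, 35/47, 37/47, 44/47, 1]
j=0 picked index 0: u0 ∈ [0, 8/47)
j=1 picked index 0: u0 ∈ [-1/10, 33/470)
j=2 picked index 1: u0 ∈ [-7/235, 33/235)
j=3 picked index 2: u0 ∈ [19/470, 39/470)
j=4 picked index 3: u0 ∈ [-4/235, 31/235)
j=5 picked index 4: u0 ∈ [3/94, 9/94)
j=6 picked index 5: u0 ∈ [-1/235, 24/235)
j=7 picked index 6: u0 ∈ [1/470, 21/470)
j=8 picked index 8: u0 ∈ [-3/235, 32/235)
j=9 picked index 9: u0 ∈ [17/470, 1/10)
intersection: [19/470, 21/470)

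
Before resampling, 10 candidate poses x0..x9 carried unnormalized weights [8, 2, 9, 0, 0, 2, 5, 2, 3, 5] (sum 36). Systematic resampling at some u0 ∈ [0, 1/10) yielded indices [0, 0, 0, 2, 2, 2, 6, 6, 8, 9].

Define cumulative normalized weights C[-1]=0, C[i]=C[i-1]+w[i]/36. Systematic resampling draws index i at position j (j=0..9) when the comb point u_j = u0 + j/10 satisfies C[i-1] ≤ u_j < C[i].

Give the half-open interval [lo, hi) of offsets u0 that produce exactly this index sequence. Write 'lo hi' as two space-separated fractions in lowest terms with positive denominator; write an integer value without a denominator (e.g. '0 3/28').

0 1/45

C = [2/9, 5/18, 19/36, 19/36, 19/36, 7/12, 13/18, 7/9, 31/36, 1]
j=0 picked index 0: u0 ∈ [0, 2/9)
j=1 picked index 0: u0 ∈ [-1/10, 11/90)
j=2 picked index 0: u0 ∈ [-1/5, 1/45)
j=3 picked index 2: u0 ∈ [-1/45, 41/180)
j=4 picked index 2: u0 ∈ [-11/90, 23/180)
j=5 picked index 2: u0 ∈ [-2/9, 1/36)
j=6 picked index 6: u0 ∈ [-1/60, 11/90)
j=7 picked index 6: u0 ∈ [-7/60, 1/45)
j=8 picked index 8: u0 ∈ [-1/45, 11/180)
j=9 picked index 9: u0 ∈ [-7/180, 1/10)
intersection: [0, 1/45)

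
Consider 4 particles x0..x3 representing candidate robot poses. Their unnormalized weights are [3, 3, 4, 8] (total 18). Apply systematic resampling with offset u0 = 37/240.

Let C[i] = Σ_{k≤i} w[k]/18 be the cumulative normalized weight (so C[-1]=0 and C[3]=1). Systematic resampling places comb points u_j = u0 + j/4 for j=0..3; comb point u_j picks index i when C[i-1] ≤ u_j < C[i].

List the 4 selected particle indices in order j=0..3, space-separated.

C = [1/6, 1/3, 5/9, 1]
j=0: u_0=37/240 ∈ [0, 1/6) → index 0
j=1: u_1=97/240 ∈ [1/3, 5/9) → index 2
j=2: u_2=157/240 ∈ [5/9, 1) → index 3
j=3: u_3=217/240 ∈ [5/9, 1) → index 3

0 2 3 3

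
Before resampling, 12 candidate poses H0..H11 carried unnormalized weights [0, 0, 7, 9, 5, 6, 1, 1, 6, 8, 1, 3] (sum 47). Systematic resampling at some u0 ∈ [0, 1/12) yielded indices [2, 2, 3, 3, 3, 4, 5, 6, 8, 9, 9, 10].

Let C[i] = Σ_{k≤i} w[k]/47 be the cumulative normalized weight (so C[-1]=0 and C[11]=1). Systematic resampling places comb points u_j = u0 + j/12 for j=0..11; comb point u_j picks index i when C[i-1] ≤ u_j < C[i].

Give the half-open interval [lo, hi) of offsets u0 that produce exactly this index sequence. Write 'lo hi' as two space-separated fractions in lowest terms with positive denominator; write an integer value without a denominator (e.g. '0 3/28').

0 1/141

C = [0, 0, 7/47, 16/47, 21/47, 27/47, 28/47, 29/47, 35/47, 43/47, 44/47, 1]
j=0 picked index 2: u0 ∈ [0, 7/47)
j=1 picked index 2: u0 ∈ [-1/12, 37/564)
j=2 picked index 3: u0 ∈ [-5/282, 49/282)
j=3 picked index 3: u0 ∈ [-19/188, 17/188)
j=4 picked index 3: u0 ∈ [-26/141, 1/141)
j=5 picked index 4: u0 ∈ [-43/564, 17/564)
j=6 picked index 5: u0 ∈ [-5/94, 7/94)
j=7 picked index 6: u0 ∈ [-5/564, 7/564)
j=8 picked index 8: u0 ∈ [-7/141, 11/141)
j=9 picked index 9: u0 ∈ [-1/188, 31/188)
j=10 picked index 9: u0 ∈ [-25/282, 23/282)
j=11 picked index 10: u0 ∈ [-1/564, 11/564)
intersection: [0, 1/141)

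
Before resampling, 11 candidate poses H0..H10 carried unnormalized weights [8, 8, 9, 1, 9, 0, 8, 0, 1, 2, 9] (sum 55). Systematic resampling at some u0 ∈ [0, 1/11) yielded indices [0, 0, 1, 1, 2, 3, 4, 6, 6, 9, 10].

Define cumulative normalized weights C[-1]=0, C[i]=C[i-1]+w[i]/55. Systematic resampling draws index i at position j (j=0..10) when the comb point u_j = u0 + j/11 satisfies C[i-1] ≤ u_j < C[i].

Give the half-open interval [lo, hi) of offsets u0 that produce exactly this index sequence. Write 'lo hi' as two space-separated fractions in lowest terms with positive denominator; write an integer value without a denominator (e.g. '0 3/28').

C = [8/55, 16/55, 5/11, 26/55, 7/11, 7/11, 43/55, 43/55, 4/5, 46/55, 1]
j=0 picked index 0: u0 ∈ [0, 8/55)
j=1 picked index 0: u0 ∈ [-1/11, 3/55)
j=2 picked index 1: u0 ∈ [-2/55, 6/55)
j=3 picked index 1: u0 ∈ [-7/55, 1/55)
j=4 picked index 2: u0 ∈ [-4/55, 1/11)
j=5 picked index 3: u0 ∈ [0, 1/55)
j=6 picked index 4: u0 ∈ [-4/55, 1/11)
j=7 picked index 6: u0 ∈ [0, 8/55)
j=8 picked index 6: u0 ∈ [-1/11, 3/55)
j=9 picked index 9: u0 ∈ [-1/55, 1/55)
j=10 picked index 10: u0 ∈ [-4/55, 1/11)
intersection: [0, 1/55)

0 1/55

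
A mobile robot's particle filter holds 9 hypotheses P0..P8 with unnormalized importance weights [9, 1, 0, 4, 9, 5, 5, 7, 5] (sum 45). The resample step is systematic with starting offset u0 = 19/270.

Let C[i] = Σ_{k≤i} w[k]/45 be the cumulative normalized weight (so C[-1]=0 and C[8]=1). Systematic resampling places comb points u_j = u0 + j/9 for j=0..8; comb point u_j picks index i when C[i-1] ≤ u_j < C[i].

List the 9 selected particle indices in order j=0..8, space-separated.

C = [1/5, 2/9, 2/9, 14/45, 23/45, 28/45, 11/15, 8/9, 1]
j=0: u_0=19/270 ∈ [0, 1/5) → index 0
j=1: u_1=49/270 ∈ [0, 1/5) → index 0
j=2: u_2=79/270 ∈ [2/9, 14/45) → index 3
j=3: u_3=109/270 ∈ [14/45, 23/45) → index 4
j=4: u_4=139/270 ∈ [23/45, 28/45) → index 5
j=5: u_5=169/270 ∈ [28/45, 11/15) → index 6
j=6: u_6=199/270 ∈ [11/15, 8/9) → index 7
j=7: u_7=229/270 ∈ [11/15, 8/9) → index 7
j=8: u_8=259/270 ∈ [8/9, 1) → index 8

0 0 3 4 5 6 7 7 8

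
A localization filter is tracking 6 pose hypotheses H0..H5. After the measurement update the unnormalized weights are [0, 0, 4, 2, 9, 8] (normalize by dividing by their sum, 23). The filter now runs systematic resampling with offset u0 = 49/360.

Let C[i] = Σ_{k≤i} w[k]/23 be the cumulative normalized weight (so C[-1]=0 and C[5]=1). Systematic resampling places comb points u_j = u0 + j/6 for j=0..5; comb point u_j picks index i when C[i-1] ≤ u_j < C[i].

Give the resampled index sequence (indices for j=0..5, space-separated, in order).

C = [0, 0, 4/23, 6/23, 15/23, 1]
j=0: u_0=49/360 ∈ [0, 4/23) → index 2
j=1: u_1=109/360 ∈ [6/23, 15/23) → index 4
j=2: u_2=169/360 ∈ [6/23, 15/23) → index 4
j=3: u_3=229/360 ∈ [6/23, 15/23) → index 4
j=4: u_4=289/360 ∈ [15/23, 1) → index 5
j=5: u_5=349/360 ∈ [15/23, 1) → index 5

2 4 4 4 5 5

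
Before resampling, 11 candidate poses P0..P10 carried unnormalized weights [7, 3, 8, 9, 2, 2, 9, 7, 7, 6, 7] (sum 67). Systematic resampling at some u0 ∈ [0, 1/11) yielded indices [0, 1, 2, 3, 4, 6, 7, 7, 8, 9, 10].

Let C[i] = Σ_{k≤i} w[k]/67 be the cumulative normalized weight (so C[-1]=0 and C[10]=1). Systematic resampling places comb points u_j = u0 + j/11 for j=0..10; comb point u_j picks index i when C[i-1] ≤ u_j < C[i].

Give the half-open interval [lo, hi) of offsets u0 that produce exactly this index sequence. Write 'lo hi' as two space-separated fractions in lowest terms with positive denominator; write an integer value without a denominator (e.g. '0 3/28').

38/737 43/737

C = [7/67, 10/67, 18/67, 27/67, 29/67, 31/67, 40/67, 47/67, 54/67, 60/67, 1]
j=0 picked index 0: u0 ∈ [0, 7/67)
j=1 picked index 1: u0 ∈ [10/737, 43/737)
j=2 picked index 2: u0 ∈ [-24/737, 64/737)
j=3 picked index 3: u0 ∈ [-3/737, 96/737)
j=4 picked index 4: u0 ∈ [29/737, 51/737)
j=5 picked index 6: u0 ∈ [6/737, 105/737)
j=6 picked index 7: u0 ∈ [38/737, 115/737)
j=7 picked index 7: u0 ∈ [-29/737, 48/737)
j=8 picked index 8: u0 ∈ [-19/737, 58/737)
j=9 picked index 9: u0 ∈ [-9/737, 57/737)
j=10 picked index 10: u0 ∈ [-10/737, 1/11)
intersection: [38/737, 43/737)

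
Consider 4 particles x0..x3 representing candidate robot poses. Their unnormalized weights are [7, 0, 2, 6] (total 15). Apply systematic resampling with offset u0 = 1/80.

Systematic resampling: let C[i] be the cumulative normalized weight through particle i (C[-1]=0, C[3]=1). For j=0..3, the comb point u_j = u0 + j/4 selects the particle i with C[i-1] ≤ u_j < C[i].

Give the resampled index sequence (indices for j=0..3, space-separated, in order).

C = [7/15, 7/15, 3/5, 1]
j=0: u_0=1/80 ∈ [0, 7/15) → index 0
j=1: u_1=21/80 ∈ [0, 7/15) → index 0
j=2: u_2=41/80 ∈ [7/15, 3/5) → index 2
j=3: u_3=61/80 ∈ [3/5, 1) → index 3

0 0 2 3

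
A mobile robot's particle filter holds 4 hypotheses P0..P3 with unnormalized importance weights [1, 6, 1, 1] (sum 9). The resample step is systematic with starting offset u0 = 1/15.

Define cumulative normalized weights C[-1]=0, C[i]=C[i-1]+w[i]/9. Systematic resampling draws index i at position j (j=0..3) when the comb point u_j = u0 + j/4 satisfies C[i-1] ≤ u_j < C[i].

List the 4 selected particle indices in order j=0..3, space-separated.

0 1 1 2

C = [1/9, 7/9, 8/9, 1]
j=0: u_0=1/15 ∈ [0, 1/9) → index 0
j=1: u_1=19/60 ∈ [1/9, 7/9) → index 1
j=2: u_2=17/30 ∈ [1/9, 7/9) → index 1
j=3: u_3=49/60 ∈ [7/9, 8/9) → index 2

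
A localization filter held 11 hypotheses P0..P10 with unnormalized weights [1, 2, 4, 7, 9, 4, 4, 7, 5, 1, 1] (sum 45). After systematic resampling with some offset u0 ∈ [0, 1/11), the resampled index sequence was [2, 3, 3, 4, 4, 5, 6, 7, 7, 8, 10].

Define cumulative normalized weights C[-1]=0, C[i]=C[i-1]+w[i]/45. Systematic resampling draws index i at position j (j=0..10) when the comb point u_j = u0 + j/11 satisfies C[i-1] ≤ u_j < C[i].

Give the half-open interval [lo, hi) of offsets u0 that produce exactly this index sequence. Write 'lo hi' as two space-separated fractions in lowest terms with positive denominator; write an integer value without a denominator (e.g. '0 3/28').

C = [1/45, 1/15, 7/45, 14/45, 23/45, 3/5, 31/45, 38/45, 43/45, 44/45, 1]
j=0 picked index 2: u0 ∈ [1/15, 7/45)
j=1 picked index 3: u0 ∈ [32/495, 109/495)
j=2 picked index 3: u0 ∈ [-13/495, 64/495)
j=3 picked index 4: u0 ∈ [19/495, 118/495)
j=4 picked index 4: u0 ∈ [-26/495, 73/495)
j=5 picked index 5: u0 ∈ [28/495, 8/55)
j=6 picked index 6: u0 ∈ [3/55, 71/495)
j=7 picked index 7: u0 ∈ [26/495, 103/495)
j=8 picked index 7: u0 ∈ [-19/495, 58/495)
j=9 picked index 8: u0 ∈ [13/495, 68/495)
j=10 picked index 10: u0 ∈ [34/495, 1/11)
intersection: [34/495, 1/11)

34/495 1/11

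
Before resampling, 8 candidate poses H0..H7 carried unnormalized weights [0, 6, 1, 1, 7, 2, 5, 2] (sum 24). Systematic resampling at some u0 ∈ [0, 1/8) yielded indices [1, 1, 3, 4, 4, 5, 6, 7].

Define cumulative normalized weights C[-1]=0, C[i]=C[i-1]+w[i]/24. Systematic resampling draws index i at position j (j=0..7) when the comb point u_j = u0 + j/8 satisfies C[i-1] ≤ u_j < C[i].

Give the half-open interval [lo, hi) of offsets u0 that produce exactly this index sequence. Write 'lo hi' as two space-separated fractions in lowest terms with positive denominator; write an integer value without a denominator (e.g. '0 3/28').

C = [0, 1/4, 7/24, 1/3, 5/8, 17/24, 11/12, 1]
j=0 picked index 1: u0 ∈ [0, 1/4)
j=1 picked index 1: u0 ∈ [-1/8, 1/8)
j=2 picked index 3: u0 ∈ [1/24, 1/12)
j=3 picked index 4: u0 ∈ [-1/24, 1/4)
j=4 picked index 4: u0 ∈ [-1/6, 1/8)
j=5 picked index 5: u0 ∈ [0, 1/12)
j=6 picked index 6: u0 ∈ [-1/24, 1/6)
j=7 picked index 7: u0 ∈ [1/24, 1/8)
intersection: [1/24, 1/12)

1/24 1/12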